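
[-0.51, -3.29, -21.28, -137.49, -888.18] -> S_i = -0.51*6.46^i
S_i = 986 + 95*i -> [986, 1081, 1176, 1271, 1366]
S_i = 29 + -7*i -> [29, 22, 15, 8, 1]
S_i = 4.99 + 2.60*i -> [4.99, 7.59, 10.19, 12.79, 15.39]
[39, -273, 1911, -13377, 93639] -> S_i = 39*-7^i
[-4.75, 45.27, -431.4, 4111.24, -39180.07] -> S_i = -4.75*(-9.53)^i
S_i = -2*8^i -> [-2, -16, -128, -1024, -8192]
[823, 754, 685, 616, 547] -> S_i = 823 + -69*i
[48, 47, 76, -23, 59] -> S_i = Random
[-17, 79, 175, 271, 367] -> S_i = -17 + 96*i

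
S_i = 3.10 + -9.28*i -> [3.1, -6.18, -15.46, -24.74, -34.02]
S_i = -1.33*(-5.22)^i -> [-1.33, 6.94, -36.24, 189.17, -987.49]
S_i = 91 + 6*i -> [91, 97, 103, 109, 115]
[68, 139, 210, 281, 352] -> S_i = 68 + 71*i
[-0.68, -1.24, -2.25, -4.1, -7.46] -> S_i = -0.68*1.82^i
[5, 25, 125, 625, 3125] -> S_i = 5*5^i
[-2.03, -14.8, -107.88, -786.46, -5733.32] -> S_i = -2.03*7.29^i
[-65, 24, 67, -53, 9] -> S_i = Random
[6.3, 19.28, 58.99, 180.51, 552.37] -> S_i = 6.30*3.06^i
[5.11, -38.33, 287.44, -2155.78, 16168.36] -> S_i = 5.11*(-7.50)^i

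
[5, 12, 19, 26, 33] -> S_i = 5 + 7*i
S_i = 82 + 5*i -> [82, 87, 92, 97, 102]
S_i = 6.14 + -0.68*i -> [6.14, 5.46, 4.78, 4.1, 3.42]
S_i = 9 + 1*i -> [9, 10, 11, 12, 13]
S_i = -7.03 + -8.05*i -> [-7.03, -15.08, -23.13, -31.18, -39.23]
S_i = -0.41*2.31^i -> [-0.41, -0.95, -2.19, -5.05, -11.67]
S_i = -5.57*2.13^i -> [-5.57, -11.86, -25.27, -53.83, -114.65]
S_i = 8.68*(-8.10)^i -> [8.68, -70.31, 569.49, -4612.91, 37364.55]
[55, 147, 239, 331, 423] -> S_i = 55 + 92*i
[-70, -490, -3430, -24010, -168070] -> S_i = -70*7^i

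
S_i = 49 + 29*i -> [49, 78, 107, 136, 165]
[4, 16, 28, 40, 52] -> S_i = 4 + 12*i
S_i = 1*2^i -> [1, 2, 4, 8, 16]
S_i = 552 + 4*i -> [552, 556, 560, 564, 568]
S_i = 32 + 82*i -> [32, 114, 196, 278, 360]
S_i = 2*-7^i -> [2, -14, 98, -686, 4802]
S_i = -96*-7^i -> [-96, 672, -4704, 32928, -230496]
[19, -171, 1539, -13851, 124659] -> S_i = 19*-9^i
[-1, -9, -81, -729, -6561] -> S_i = -1*9^i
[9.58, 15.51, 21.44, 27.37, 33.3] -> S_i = 9.58 + 5.93*i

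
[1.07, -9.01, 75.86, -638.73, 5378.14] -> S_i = 1.07*(-8.42)^i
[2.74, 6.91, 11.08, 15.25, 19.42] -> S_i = 2.74 + 4.17*i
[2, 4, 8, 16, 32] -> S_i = 2*2^i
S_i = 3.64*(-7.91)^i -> [3.64, -28.79, 227.75, -1801.49, 14249.75]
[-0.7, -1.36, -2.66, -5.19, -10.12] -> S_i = -0.70*1.95^i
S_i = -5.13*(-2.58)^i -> [-5.13, 13.24, -34.15, 88.1, -227.3]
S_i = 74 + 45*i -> [74, 119, 164, 209, 254]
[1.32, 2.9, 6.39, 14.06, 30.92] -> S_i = 1.32*2.20^i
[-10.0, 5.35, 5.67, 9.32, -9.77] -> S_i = Random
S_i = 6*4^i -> [6, 24, 96, 384, 1536]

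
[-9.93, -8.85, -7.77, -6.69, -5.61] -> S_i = -9.93 + 1.08*i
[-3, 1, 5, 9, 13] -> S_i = -3 + 4*i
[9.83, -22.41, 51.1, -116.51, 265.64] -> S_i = 9.83*(-2.28)^i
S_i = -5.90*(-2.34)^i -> [-5.9, 13.81, -32.31, 75.6, -176.89]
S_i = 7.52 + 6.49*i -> [7.52, 14.01, 20.5, 26.99, 33.48]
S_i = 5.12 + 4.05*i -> [5.12, 9.17, 13.22, 17.27, 21.32]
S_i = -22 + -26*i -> [-22, -48, -74, -100, -126]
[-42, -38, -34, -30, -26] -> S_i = -42 + 4*i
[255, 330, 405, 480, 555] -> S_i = 255 + 75*i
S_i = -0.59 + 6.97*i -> [-0.59, 6.38, 13.35, 20.32, 27.29]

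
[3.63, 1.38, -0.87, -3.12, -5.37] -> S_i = 3.63 + -2.25*i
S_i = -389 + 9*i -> [-389, -380, -371, -362, -353]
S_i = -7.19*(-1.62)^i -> [-7.19, 11.65, -18.87, 30.57, -49.52]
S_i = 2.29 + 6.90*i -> [2.29, 9.19, 16.09, 22.99, 29.89]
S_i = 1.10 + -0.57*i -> [1.1, 0.53, -0.04, -0.61, -1.18]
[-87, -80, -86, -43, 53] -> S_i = Random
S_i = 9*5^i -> [9, 45, 225, 1125, 5625]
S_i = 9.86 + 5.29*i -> [9.86, 15.15, 20.44, 25.73, 31.02]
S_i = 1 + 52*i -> [1, 53, 105, 157, 209]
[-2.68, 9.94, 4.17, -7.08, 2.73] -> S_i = Random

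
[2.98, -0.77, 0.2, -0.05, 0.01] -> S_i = 2.98*(-0.26)^i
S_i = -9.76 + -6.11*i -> [-9.76, -15.87, -21.98, -28.09, -34.2]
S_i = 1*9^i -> [1, 9, 81, 729, 6561]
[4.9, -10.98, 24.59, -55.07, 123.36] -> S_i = 4.90*(-2.24)^i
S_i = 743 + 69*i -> [743, 812, 881, 950, 1019]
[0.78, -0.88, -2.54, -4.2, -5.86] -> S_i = 0.78 + -1.66*i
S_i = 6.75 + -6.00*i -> [6.75, 0.75, -5.25, -11.25, -17.25]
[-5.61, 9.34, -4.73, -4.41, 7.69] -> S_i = Random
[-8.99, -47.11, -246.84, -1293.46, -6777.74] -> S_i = -8.99*5.24^i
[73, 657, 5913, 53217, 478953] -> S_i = 73*9^i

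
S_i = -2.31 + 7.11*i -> [-2.31, 4.8, 11.91, 19.02, 26.13]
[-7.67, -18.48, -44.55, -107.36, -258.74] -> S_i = -7.67*2.41^i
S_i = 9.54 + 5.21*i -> [9.54, 14.75, 19.96, 25.17, 30.38]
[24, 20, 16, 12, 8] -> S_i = 24 + -4*i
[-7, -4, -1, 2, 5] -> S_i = -7 + 3*i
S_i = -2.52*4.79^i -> [-2.52, -12.07, -57.82, -276.95, -1326.61]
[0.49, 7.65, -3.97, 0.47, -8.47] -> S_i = Random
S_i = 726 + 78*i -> [726, 804, 882, 960, 1038]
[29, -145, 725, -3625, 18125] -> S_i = 29*-5^i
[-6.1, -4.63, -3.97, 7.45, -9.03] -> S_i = Random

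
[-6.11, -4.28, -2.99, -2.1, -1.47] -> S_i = -6.11*0.70^i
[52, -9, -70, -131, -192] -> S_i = 52 + -61*i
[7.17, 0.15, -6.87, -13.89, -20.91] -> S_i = 7.17 + -7.02*i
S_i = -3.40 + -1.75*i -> [-3.4, -5.15, -6.9, -8.65, -10.4]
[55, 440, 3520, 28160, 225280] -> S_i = 55*8^i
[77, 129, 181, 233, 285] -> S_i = 77 + 52*i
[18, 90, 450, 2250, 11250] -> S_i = 18*5^i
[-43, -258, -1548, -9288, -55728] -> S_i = -43*6^i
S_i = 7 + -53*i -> [7, -46, -99, -152, -205]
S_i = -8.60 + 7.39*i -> [-8.6, -1.21, 6.18, 13.57, 20.96]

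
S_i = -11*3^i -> [-11, -33, -99, -297, -891]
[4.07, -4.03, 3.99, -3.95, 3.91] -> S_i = 4.07*(-0.99)^i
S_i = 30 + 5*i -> [30, 35, 40, 45, 50]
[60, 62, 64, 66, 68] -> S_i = 60 + 2*i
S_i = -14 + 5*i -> [-14, -9, -4, 1, 6]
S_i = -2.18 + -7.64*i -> [-2.18, -9.82, -17.46, -25.1, -32.74]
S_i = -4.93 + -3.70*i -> [-4.93, -8.63, -12.33, -16.03, -19.73]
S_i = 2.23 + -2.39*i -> [2.23, -0.16, -2.55, -4.94, -7.33]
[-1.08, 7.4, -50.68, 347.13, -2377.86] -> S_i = -1.08*(-6.85)^i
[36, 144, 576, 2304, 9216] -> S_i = 36*4^i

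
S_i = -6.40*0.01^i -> [-6.4, -0.06, -0.0, -0.0, -0.0]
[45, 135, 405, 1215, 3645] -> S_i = 45*3^i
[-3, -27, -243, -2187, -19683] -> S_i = -3*9^i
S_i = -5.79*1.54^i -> [-5.79, -8.92, -13.73, -21.15, -32.57]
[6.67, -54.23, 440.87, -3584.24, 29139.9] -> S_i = 6.67*(-8.13)^i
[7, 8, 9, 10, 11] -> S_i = 7 + 1*i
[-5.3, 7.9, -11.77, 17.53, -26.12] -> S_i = -5.30*(-1.49)^i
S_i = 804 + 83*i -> [804, 887, 970, 1053, 1136]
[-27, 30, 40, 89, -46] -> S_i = Random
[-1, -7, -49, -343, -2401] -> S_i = -1*7^i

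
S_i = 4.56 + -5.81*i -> [4.56, -1.25, -7.06, -12.87, -18.68]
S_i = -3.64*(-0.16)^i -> [-3.64, 0.58, -0.09, 0.01, -0.0]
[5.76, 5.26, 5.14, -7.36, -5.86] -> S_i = Random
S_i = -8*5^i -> [-8, -40, -200, -1000, -5000]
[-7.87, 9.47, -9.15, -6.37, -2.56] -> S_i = Random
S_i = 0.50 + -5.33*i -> [0.5, -4.83, -10.16, -15.49, -20.82]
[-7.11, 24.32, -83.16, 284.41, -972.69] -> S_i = -7.11*(-3.42)^i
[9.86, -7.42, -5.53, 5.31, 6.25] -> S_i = Random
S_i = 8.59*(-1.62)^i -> [8.59, -13.92, 22.54, -36.52, 59.16]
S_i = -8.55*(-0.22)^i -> [-8.55, 1.88, -0.41, 0.09, -0.02]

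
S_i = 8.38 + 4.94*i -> [8.38, 13.32, 18.26, 23.2, 28.14]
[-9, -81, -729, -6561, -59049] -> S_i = -9*9^i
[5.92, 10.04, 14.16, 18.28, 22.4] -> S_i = 5.92 + 4.12*i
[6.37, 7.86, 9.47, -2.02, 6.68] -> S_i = Random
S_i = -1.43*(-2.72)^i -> [-1.43, 3.89, -10.58, 28.78, -78.27]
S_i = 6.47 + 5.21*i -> [6.47, 11.68, 16.89, 22.1, 27.31]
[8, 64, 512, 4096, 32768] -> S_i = 8*8^i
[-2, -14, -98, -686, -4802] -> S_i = -2*7^i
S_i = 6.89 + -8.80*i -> [6.89, -1.91, -10.71, -19.51, -28.31]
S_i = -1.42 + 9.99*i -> [-1.42, 8.57, 18.56, 28.55, 38.54]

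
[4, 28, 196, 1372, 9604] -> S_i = 4*7^i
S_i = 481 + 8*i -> [481, 489, 497, 505, 513]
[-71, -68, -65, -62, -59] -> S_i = -71 + 3*i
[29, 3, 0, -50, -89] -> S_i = Random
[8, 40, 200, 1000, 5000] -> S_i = 8*5^i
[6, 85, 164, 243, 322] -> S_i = 6 + 79*i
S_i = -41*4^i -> [-41, -164, -656, -2624, -10496]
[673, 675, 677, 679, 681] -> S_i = 673 + 2*i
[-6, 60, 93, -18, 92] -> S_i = Random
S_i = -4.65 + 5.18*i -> [-4.65, 0.53, 5.71, 10.89, 16.07]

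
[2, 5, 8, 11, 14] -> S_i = 2 + 3*i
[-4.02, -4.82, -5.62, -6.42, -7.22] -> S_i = -4.02 + -0.80*i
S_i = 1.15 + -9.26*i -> [1.15, -8.11, -17.37, -26.63, -35.89]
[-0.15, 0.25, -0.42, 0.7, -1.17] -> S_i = -0.15*(-1.67)^i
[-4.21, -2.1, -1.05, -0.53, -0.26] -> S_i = -4.21*0.50^i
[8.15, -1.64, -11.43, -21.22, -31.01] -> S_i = 8.15 + -9.79*i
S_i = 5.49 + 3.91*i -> [5.49, 9.4, 13.31, 17.22, 21.13]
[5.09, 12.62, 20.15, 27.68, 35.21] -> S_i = 5.09 + 7.53*i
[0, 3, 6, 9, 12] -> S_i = 0 + 3*i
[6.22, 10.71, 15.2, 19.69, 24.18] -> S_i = 6.22 + 4.49*i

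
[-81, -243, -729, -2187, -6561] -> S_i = -81*3^i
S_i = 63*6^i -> [63, 378, 2268, 13608, 81648]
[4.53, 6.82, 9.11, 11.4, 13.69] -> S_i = 4.53 + 2.29*i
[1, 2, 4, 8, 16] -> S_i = 1*2^i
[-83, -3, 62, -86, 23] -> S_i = Random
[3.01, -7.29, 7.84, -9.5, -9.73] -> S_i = Random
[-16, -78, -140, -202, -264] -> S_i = -16 + -62*i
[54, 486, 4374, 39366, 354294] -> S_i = 54*9^i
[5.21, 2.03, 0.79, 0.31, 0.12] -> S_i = 5.21*0.39^i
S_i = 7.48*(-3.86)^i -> [7.48, -28.87, 111.45, -430.19, 1660.55]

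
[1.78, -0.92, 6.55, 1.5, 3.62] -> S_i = Random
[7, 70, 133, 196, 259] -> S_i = 7 + 63*i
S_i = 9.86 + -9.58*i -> [9.86, 0.28, -9.3, -18.88, -28.46]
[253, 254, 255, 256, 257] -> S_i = 253 + 1*i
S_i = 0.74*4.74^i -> [0.74, 3.51, 16.63, 78.81, 373.55]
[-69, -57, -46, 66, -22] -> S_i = Random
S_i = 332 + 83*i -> [332, 415, 498, 581, 664]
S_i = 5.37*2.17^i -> [5.37, 11.65, 25.29, 54.87, 119.07]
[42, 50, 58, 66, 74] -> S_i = 42 + 8*i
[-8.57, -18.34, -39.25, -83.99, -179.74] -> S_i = -8.57*2.14^i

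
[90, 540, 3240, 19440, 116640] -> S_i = 90*6^i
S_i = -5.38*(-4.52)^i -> [-5.38, 24.32, -109.92, 496.82, -2245.62]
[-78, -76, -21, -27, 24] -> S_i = Random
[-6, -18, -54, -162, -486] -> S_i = -6*3^i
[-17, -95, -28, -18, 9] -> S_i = Random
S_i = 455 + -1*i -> [455, 454, 453, 452, 451]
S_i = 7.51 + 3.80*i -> [7.51, 11.31, 15.11, 18.91, 22.71]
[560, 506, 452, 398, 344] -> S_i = 560 + -54*i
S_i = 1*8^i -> [1, 8, 64, 512, 4096]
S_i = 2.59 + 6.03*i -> [2.59, 8.62, 14.65, 20.68, 26.71]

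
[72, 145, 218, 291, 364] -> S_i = 72 + 73*i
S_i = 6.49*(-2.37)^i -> [6.49, -15.38, 36.45, -86.4, 204.76]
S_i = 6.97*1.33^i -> [6.97, 9.27, 12.33, 16.4, 21.81]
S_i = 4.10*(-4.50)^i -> [4.1, -18.45, 83.02, -373.61, 1681.26]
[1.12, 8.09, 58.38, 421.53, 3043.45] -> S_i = 1.12*7.22^i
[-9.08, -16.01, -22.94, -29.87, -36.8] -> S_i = -9.08 + -6.93*i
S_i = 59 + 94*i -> [59, 153, 247, 341, 435]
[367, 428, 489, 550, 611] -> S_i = 367 + 61*i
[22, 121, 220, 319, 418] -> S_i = 22 + 99*i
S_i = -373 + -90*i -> [-373, -463, -553, -643, -733]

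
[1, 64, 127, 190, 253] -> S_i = 1 + 63*i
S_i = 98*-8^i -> [98, -784, 6272, -50176, 401408]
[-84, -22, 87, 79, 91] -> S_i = Random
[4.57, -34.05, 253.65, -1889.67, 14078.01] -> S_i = 4.57*(-7.45)^i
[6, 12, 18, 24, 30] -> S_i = 6 + 6*i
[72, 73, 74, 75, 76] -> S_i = 72 + 1*i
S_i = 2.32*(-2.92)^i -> [2.32, -6.77, 19.78, -57.76, 168.66]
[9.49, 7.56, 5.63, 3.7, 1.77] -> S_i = 9.49 + -1.93*i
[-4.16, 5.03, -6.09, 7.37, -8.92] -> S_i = -4.16*(-1.21)^i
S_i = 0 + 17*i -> [0, 17, 34, 51, 68]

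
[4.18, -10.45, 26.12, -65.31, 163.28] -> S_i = 4.18*(-2.50)^i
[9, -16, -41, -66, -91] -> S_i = 9 + -25*i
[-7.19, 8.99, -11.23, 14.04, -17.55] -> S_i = -7.19*(-1.25)^i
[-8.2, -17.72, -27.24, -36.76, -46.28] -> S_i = -8.20 + -9.52*i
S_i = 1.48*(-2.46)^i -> [1.48, -3.64, 8.96, -22.03, 54.2]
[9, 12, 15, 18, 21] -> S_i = 9 + 3*i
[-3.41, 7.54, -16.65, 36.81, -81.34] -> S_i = -3.41*(-2.21)^i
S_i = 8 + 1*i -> [8, 9, 10, 11, 12]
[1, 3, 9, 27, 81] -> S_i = 1*3^i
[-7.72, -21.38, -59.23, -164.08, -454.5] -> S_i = -7.72*2.77^i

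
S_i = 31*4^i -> [31, 124, 496, 1984, 7936]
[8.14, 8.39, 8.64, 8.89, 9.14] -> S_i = 8.14 + 0.25*i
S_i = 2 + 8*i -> [2, 10, 18, 26, 34]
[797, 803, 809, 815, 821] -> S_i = 797 + 6*i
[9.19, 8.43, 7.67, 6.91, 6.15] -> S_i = 9.19 + -0.76*i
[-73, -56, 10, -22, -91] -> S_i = Random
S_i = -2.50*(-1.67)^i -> [-2.5, 4.18, -6.97, 11.64, -19.44]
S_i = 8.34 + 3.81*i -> [8.34, 12.15, 15.96, 19.77, 23.58]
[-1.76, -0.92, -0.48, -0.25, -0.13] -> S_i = -1.76*0.52^i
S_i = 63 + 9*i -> [63, 72, 81, 90, 99]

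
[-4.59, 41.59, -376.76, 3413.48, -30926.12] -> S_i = -4.59*(-9.06)^i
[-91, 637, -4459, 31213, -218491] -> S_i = -91*-7^i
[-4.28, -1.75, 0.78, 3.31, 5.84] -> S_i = -4.28 + 2.53*i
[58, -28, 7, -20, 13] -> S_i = Random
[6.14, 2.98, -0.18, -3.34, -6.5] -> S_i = 6.14 + -3.16*i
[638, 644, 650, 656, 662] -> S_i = 638 + 6*i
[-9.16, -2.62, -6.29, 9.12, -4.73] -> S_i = Random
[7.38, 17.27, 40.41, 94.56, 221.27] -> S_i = 7.38*2.34^i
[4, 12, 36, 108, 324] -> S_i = 4*3^i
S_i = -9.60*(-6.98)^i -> [-9.6, 67.01, -467.72, 3264.66, -22787.3]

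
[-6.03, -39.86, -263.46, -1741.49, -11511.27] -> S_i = -6.03*6.61^i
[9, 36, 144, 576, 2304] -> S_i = 9*4^i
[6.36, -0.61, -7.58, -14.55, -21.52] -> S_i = 6.36 + -6.97*i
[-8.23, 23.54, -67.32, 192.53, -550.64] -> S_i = -8.23*(-2.86)^i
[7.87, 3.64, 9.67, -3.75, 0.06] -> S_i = Random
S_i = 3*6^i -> [3, 18, 108, 648, 3888]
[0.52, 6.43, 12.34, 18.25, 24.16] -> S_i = 0.52 + 5.91*i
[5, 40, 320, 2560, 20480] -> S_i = 5*8^i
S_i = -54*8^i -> [-54, -432, -3456, -27648, -221184]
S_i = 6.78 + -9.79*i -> [6.78, -3.01, -12.8, -22.59, -32.38]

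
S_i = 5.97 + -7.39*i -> [5.97, -1.42, -8.81, -16.2, -23.59]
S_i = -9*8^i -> [-9, -72, -576, -4608, -36864]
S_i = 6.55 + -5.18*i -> [6.55, 1.37, -3.81, -8.99, -14.17]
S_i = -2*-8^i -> [-2, 16, -128, 1024, -8192]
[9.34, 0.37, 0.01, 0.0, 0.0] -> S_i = 9.34*0.04^i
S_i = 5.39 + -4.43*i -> [5.39, 0.96, -3.47, -7.9, -12.33]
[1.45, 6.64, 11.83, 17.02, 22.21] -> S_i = 1.45 + 5.19*i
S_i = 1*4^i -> [1, 4, 16, 64, 256]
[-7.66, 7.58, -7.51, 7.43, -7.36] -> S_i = -7.66*(-0.99)^i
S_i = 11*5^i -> [11, 55, 275, 1375, 6875]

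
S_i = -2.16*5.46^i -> [-2.16, -11.79, -64.39, -351.59, -1919.66]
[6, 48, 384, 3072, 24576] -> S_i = 6*8^i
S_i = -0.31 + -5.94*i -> [-0.31, -6.25, -12.19, -18.13, -24.07]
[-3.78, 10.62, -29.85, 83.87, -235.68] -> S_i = -3.78*(-2.81)^i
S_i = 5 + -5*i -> [5, 0, -5, -10, -15]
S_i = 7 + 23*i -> [7, 30, 53, 76, 99]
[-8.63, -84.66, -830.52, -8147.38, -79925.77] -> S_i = -8.63*9.81^i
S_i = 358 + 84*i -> [358, 442, 526, 610, 694]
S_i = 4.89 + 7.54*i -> [4.89, 12.43, 19.97, 27.51, 35.05]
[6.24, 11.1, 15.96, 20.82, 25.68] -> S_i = 6.24 + 4.86*i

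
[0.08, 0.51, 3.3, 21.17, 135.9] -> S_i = 0.08*6.42^i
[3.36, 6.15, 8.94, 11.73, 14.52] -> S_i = 3.36 + 2.79*i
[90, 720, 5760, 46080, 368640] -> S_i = 90*8^i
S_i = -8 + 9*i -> [-8, 1, 10, 19, 28]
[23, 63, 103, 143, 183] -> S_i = 23 + 40*i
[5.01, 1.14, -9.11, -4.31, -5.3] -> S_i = Random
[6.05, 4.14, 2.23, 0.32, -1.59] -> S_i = 6.05 + -1.91*i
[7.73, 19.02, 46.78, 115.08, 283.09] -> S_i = 7.73*2.46^i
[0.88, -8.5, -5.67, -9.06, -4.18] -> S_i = Random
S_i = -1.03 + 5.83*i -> [-1.03, 4.8, 10.63, 16.46, 22.29]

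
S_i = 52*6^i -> [52, 312, 1872, 11232, 67392]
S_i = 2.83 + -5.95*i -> [2.83, -3.12, -9.07, -15.02, -20.97]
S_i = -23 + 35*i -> [-23, 12, 47, 82, 117]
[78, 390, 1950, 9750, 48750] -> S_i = 78*5^i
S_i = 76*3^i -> [76, 228, 684, 2052, 6156]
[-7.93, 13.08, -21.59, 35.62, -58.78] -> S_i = -7.93*(-1.65)^i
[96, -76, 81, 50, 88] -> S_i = Random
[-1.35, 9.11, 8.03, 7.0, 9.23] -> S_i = Random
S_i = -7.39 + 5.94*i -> [-7.39, -1.45, 4.49, 10.43, 16.37]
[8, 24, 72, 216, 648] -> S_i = 8*3^i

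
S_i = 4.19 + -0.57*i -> [4.19, 3.62, 3.05, 2.48, 1.91]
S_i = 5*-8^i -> [5, -40, 320, -2560, 20480]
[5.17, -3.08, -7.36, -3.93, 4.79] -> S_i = Random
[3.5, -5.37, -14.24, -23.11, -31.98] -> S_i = 3.50 + -8.87*i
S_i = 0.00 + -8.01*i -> [0.0, -8.01, -16.02, -24.03, -32.04]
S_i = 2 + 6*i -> [2, 8, 14, 20, 26]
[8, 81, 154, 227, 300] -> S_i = 8 + 73*i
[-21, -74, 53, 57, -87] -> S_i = Random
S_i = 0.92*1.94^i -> [0.92, 1.78, 3.46, 6.72, 13.03]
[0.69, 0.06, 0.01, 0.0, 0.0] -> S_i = 0.69*0.09^i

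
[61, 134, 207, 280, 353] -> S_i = 61 + 73*i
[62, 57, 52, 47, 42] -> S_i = 62 + -5*i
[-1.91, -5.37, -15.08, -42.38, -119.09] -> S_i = -1.91*2.81^i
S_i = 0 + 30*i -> [0, 30, 60, 90, 120]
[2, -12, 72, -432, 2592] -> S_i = 2*-6^i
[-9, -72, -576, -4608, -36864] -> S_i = -9*8^i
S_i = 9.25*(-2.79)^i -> [9.25, -25.81, 72.0, -200.89, 560.48]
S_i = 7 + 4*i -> [7, 11, 15, 19, 23]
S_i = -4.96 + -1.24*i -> [-4.96, -6.2, -7.44, -8.68, -9.92]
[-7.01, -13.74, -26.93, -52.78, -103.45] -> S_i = -7.01*1.96^i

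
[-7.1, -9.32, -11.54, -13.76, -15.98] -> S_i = -7.10 + -2.22*i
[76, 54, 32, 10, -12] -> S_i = 76 + -22*i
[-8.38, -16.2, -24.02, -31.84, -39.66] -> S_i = -8.38 + -7.82*i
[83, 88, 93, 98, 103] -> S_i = 83 + 5*i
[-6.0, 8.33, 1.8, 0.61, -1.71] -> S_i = Random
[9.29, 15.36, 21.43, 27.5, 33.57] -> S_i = 9.29 + 6.07*i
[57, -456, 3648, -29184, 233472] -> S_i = 57*-8^i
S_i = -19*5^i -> [-19, -95, -475, -2375, -11875]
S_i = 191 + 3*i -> [191, 194, 197, 200, 203]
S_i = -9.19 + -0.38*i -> [-9.19, -9.57, -9.95, -10.33, -10.71]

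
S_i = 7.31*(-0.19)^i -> [7.31, -1.39, 0.26, -0.05, 0.01]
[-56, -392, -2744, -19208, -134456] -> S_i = -56*7^i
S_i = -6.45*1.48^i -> [-6.45, -9.55, -14.13, -20.91, -30.95]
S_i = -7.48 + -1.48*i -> [-7.48, -8.96, -10.44, -11.92, -13.4]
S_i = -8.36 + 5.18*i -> [-8.36, -3.18, 2.0, 7.18, 12.36]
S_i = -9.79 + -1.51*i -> [-9.79, -11.3, -12.81, -14.32, -15.83]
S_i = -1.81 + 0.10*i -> [-1.81, -1.71, -1.61, -1.51, -1.41]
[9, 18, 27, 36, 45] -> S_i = 9 + 9*i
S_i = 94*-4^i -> [94, -376, 1504, -6016, 24064]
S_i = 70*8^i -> [70, 560, 4480, 35840, 286720]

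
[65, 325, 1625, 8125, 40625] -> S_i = 65*5^i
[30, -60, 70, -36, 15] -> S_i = Random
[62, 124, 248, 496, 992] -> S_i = 62*2^i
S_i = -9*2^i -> [-9, -18, -36, -72, -144]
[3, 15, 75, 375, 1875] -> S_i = 3*5^i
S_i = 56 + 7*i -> [56, 63, 70, 77, 84]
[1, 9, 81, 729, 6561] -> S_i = 1*9^i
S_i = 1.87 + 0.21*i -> [1.87, 2.08, 2.29, 2.5, 2.71]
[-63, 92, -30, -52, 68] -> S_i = Random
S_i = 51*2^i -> [51, 102, 204, 408, 816]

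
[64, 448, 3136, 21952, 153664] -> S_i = 64*7^i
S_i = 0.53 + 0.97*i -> [0.53, 1.5, 2.47, 3.44, 4.41]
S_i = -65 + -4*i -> [-65, -69, -73, -77, -81]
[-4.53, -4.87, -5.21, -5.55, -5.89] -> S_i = -4.53 + -0.34*i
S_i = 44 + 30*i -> [44, 74, 104, 134, 164]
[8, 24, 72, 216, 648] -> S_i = 8*3^i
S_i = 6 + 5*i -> [6, 11, 16, 21, 26]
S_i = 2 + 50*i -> [2, 52, 102, 152, 202]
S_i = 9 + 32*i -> [9, 41, 73, 105, 137]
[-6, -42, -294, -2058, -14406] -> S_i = -6*7^i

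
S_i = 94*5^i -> [94, 470, 2350, 11750, 58750]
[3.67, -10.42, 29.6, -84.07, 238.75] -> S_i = 3.67*(-2.84)^i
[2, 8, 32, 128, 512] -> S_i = 2*4^i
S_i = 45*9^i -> [45, 405, 3645, 32805, 295245]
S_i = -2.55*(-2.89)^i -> [-2.55, 7.37, -21.3, 61.55, -177.88]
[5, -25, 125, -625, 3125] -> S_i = 5*-5^i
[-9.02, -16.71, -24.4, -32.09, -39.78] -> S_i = -9.02 + -7.69*i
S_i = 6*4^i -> [6, 24, 96, 384, 1536]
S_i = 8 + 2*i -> [8, 10, 12, 14, 16]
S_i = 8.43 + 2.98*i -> [8.43, 11.41, 14.39, 17.37, 20.35]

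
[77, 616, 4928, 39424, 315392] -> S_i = 77*8^i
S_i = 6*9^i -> [6, 54, 486, 4374, 39366]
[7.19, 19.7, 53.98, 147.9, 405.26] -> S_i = 7.19*2.74^i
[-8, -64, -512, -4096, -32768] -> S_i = -8*8^i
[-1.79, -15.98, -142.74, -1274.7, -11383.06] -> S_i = -1.79*8.93^i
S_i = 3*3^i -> [3, 9, 27, 81, 243]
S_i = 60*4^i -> [60, 240, 960, 3840, 15360]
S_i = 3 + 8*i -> [3, 11, 19, 27, 35]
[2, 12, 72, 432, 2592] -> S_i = 2*6^i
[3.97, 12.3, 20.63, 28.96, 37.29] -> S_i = 3.97 + 8.33*i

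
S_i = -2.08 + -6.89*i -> [-2.08, -8.97, -15.86, -22.75, -29.64]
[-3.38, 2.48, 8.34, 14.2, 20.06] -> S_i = -3.38 + 5.86*i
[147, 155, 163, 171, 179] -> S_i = 147 + 8*i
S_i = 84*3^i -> [84, 252, 756, 2268, 6804]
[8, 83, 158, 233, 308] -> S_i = 8 + 75*i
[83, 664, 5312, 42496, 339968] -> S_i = 83*8^i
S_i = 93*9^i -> [93, 837, 7533, 67797, 610173]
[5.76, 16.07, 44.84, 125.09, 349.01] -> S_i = 5.76*2.79^i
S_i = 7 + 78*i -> [7, 85, 163, 241, 319]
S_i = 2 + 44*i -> [2, 46, 90, 134, 178]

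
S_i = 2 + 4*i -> [2, 6, 10, 14, 18]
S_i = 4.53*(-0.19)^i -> [4.53, -0.86, 0.16, -0.03, 0.01]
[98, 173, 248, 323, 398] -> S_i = 98 + 75*i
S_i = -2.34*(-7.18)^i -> [-2.34, 16.8, -120.63, 866.14, -6218.9]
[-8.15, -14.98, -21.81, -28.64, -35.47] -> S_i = -8.15 + -6.83*i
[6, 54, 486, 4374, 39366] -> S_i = 6*9^i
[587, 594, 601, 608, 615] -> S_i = 587 + 7*i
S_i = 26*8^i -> [26, 208, 1664, 13312, 106496]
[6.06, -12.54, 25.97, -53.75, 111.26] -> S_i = 6.06*(-2.07)^i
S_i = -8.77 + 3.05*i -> [-8.77, -5.72, -2.67, 0.38, 3.43]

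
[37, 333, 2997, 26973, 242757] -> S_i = 37*9^i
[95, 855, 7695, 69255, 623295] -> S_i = 95*9^i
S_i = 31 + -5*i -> [31, 26, 21, 16, 11]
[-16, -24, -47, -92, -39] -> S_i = Random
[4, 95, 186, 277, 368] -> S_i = 4 + 91*i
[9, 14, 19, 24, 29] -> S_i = 9 + 5*i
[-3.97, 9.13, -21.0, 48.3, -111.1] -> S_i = -3.97*(-2.30)^i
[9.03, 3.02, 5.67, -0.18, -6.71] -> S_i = Random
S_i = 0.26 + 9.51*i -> [0.26, 9.77, 19.28, 28.79, 38.3]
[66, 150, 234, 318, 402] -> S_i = 66 + 84*i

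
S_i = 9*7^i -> [9, 63, 441, 3087, 21609]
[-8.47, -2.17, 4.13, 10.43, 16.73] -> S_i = -8.47 + 6.30*i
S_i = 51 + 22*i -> [51, 73, 95, 117, 139]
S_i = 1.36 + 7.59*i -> [1.36, 8.95, 16.54, 24.13, 31.72]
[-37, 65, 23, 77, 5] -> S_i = Random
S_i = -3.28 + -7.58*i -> [-3.28, -10.86, -18.44, -26.02, -33.6]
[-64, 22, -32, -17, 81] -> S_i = Random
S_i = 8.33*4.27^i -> [8.33, 35.57, 151.88, 648.53, 2769.21]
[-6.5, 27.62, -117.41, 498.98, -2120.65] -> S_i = -6.50*(-4.25)^i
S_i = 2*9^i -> [2, 18, 162, 1458, 13122]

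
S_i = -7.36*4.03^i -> [-7.36, -29.66, -119.53, -481.72, -1941.32]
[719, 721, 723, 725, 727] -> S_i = 719 + 2*i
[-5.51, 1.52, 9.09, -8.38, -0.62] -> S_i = Random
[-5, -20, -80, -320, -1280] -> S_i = -5*4^i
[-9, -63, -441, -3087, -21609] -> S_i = -9*7^i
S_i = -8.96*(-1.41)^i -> [-8.96, 12.63, -17.81, 25.12, -35.41]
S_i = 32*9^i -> [32, 288, 2592, 23328, 209952]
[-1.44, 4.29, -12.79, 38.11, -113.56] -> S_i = -1.44*(-2.98)^i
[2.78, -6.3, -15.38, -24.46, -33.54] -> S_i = 2.78 + -9.08*i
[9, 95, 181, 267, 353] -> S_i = 9 + 86*i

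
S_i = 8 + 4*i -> [8, 12, 16, 20, 24]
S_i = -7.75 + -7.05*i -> [-7.75, -14.8, -21.85, -28.9, -35.95]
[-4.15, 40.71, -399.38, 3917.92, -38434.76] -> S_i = -4.15*(-9.81)^i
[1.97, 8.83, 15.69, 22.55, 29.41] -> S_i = 1.97 + 6.86*i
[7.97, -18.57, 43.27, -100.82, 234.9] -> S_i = 7.97*(-2.33)^i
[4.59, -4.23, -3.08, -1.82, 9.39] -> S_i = Random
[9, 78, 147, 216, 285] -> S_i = 9 + 69*i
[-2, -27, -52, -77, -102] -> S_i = -2 + -25*i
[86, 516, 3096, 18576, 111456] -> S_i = 86*6^i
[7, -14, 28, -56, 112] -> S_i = 7*-2^i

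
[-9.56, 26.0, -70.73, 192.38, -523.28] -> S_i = -9.56*(-2.72)^i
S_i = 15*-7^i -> [15, -105, 735, -5145, 36015]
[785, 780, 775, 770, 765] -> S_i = 785 + -5*i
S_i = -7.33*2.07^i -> [-7.33, -15.17, -31.41, -65.02, -134.58]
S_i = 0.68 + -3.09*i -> [0.68, -2.41, -5.5, -8.59, -11.68]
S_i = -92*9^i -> [-92, -828, -7452, -67068, -603612]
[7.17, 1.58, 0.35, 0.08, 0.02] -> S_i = 7.17*0.22^i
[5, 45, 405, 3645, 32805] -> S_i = 5*9^i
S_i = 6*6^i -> [6, 36, 216, 1296, 7776]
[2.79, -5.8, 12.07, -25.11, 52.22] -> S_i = 2.79*(-2.08)^i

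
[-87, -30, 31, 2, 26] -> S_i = Random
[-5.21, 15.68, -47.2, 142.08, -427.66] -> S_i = -5.21*(-3.01)^i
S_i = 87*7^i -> [87, 609, 4263, 29841, 208887]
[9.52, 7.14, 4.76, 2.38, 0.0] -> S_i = 9.52 + -2.38*i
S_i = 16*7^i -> [16, 112, 784, 5488, 38416]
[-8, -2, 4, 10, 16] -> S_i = -8 + 6*i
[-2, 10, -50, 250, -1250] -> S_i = -2*-5^i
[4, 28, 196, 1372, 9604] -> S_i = 4*7^i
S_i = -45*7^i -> [-45, -315, -2205, -15435, -108045]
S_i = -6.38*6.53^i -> [-6.38, -41.66, -272.05, -1776.48, -11600.41]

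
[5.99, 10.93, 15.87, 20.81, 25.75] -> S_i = 5.99 + 4.94*i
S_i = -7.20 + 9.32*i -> [-7.2, 2.12, 11.44, 20.76, 30.08]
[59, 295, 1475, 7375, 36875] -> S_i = 59*5^i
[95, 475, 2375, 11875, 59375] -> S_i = 95*5^i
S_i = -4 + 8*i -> [-4, 4, 12, 20, 28]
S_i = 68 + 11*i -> [68, 79, 90, 101, 112]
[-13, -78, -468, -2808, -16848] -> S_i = -13*6^i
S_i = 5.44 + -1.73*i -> [5.44, 3.71, 1.98, 0.25, -1.48]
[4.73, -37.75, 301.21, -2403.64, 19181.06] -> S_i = 4.73*(-7.98)^i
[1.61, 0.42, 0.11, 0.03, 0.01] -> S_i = 1.61*0.26^i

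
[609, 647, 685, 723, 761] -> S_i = 609 + 38*i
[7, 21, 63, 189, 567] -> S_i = 7*3^i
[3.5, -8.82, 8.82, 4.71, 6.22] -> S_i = Random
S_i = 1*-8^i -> [1, -8, 64, -512, 4096]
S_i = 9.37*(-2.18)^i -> [9.37, -20.43, 44.53, -97.08, 211.62]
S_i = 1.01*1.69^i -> [1.01, 1.71, 2.88, 4.88, 8.24]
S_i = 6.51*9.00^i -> [6.51, 58.59, 527.31, 4745.79, 42712.11]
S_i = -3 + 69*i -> [-3, 66, 135, 204, 273]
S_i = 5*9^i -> [5, 45, 405, 3645, 32805]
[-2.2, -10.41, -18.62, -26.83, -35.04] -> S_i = -2.20 + -8.21*i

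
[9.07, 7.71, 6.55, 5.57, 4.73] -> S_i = 9.07*0.85^i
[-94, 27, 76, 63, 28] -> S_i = Random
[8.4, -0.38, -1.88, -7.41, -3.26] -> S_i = Random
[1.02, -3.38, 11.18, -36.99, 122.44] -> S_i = 1.02*(-3.31)^i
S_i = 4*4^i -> [4, 16, 64, 256, 1024]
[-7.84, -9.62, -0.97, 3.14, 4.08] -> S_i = Random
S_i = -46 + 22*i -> [-46, -24, -2, 20, 42]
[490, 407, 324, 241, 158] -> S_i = 490 + -83*i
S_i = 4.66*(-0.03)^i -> [4.66, -0.14, 0.0, -0.0, 0.0]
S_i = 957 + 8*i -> [957, 965, 973, 981, 989]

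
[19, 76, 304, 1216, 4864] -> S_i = 19*4^i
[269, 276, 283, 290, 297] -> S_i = 269 + 7*i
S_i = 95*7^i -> [95, 665, 4655, 32585, 228095]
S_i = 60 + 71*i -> [60, 131, 202, 273, 344]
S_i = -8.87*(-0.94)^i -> [-8.87, 8.34, -7.84, 7.37, -6.93]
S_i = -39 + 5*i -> [-39, -34, -29, -24, -19]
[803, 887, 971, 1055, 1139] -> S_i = 803 + 84*i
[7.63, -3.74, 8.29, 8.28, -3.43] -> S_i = Random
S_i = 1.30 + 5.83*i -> [1.3, 7.13, 12.96, 18.79, 24.62]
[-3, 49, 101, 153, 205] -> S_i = -3 + 52*i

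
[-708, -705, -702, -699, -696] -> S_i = -708 + 3*i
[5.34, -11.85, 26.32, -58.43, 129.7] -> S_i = 5.34*(-2.22)^i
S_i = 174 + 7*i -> [174, 181, 188, 195, 202]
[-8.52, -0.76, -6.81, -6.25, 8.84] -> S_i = Random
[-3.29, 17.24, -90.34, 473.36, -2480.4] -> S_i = -3.29*(-5.24)^i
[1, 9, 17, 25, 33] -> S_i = 1 + 8*i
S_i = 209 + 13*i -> [209, 222, 235, 248, 261]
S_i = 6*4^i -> [6, 24, 96, 384, 1536]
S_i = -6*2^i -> [-6, -12, -24, -48, -96]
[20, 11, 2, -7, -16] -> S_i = 20 + -9*i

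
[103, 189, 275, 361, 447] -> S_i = 103 + 86*i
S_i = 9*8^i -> [9, 72, 576, 4608, 36864]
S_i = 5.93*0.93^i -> [5.93, 5.51, 5.13, 4.77, 4.44]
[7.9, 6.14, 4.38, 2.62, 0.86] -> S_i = 7.90 + -1.76*i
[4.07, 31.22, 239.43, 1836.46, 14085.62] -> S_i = 4.07*7.67^i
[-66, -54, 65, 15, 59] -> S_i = Random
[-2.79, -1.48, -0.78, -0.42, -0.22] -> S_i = -2.79*0.53^i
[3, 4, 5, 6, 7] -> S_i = 3 + 1*i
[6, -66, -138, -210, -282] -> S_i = 6 + -72*i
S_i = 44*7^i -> [44, 308, 2156, 15092, 105644]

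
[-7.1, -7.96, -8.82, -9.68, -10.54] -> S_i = -7.10 + -0.86*i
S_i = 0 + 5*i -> [0, 5, 10, 15, 20]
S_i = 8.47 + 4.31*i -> [8.47, 12.78, 17.09, 21.4, 25.71]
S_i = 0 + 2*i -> [0, 2, 4, 6, 8]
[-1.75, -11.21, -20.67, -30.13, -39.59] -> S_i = -1.75 + -9.46*i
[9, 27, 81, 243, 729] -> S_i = 9*3^i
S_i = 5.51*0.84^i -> [5.51, 4.63, 3.89, 3.27, 2.74]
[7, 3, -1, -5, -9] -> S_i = 7 + -4*i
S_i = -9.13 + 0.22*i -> [-9.13, -8.91, -8.69, -8.47, -8.25]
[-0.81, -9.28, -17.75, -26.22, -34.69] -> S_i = -0.81 + -8.47*i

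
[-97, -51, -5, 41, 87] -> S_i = -97 + 46*i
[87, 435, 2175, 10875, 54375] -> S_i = 87*5^i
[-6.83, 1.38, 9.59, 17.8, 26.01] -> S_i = -6.83 + 8.21*i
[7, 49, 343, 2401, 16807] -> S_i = 7*7^i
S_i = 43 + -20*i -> [43, 23, 3, -17, -37]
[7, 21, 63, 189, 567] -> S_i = 7*3^i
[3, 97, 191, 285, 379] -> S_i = 3 + 94*i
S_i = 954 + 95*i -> [954, 1049, 1144, 1239, 1334]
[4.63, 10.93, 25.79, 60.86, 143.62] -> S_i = 4.63*2.36^i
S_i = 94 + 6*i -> [94, 100, 106, 112, 118]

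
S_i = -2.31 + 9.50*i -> [-2.31, 7.19, 16.69, 26.19, 35.69]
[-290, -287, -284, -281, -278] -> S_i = -290 + 3*i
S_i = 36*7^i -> [36, 252, 1764, 12348, 86436]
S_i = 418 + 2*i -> [418, 420, 422, 424, 426]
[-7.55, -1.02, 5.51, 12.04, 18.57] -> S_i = -7.55 + 6.53*i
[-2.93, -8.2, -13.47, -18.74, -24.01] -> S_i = -2.93 + -5.27*i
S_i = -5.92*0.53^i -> [-5.92, -3.14, -1.66, -0.88, -0.47]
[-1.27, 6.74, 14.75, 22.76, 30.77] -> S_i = -1.27 + 8.01*i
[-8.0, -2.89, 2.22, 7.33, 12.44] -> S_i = -8.00 + 5.11*i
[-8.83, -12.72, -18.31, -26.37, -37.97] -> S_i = -8.83*1.44^i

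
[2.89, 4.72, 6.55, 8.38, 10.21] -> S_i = 2.89 + 1.83*i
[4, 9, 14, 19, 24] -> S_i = 4 + 5*i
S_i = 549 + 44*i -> [549, 593, 637, 681, 725]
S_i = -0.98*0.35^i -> [-0.98, -0.34, -0.12, -0.04, -0.01]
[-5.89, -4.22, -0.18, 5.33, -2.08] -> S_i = Random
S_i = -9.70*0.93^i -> [-9.7, -9.02, -8.39, -7.8, -7.26]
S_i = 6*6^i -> [6, 36, 216, 1296, 7776]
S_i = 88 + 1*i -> [88, 89, 90, 91, 92]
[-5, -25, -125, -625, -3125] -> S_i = -5*5^i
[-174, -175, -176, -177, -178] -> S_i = -174 + -1*i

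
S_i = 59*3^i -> [59, 177, 531, 1593, 4779]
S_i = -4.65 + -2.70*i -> [-4.65, -7.35, -10.05, -12.75, -15.45]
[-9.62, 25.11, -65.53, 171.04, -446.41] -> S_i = -9.62*(-2.61)^i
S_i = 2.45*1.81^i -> [2.45, 4.43, 8.03, 14.53, 26.3]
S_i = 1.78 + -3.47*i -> [1.78, -1.69, -5.16, -8.63, -12.1]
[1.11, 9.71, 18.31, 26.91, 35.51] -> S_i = 1.11 + 8.60*i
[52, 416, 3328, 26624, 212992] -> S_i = 52*8^i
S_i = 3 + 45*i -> [3, 48, 93, 138, 183]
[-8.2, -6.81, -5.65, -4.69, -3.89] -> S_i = -8.20*0.83^i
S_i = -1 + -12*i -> [-1, -13, -25, -37, -49]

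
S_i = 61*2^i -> [61, 122, 244, 488, 976]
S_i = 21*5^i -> [21, 105, 525, 2625, 13125]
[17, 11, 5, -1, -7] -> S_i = 17 + -6*i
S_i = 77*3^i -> [77, 231, 693, 2079, 6237]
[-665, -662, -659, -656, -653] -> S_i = -665 + 3*i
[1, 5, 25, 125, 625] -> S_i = 1*5^i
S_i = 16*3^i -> [16, 48, 144, 432, 1296]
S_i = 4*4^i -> [4, 16, 64, 256, 1024]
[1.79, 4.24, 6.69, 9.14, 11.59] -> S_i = 1.79 + 2.45*i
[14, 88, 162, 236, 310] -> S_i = 14 + 74*i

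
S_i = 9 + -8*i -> [9, 1, -7, -15, -23]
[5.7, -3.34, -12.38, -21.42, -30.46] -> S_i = 5.70 + -9.04*i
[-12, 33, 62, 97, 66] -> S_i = Random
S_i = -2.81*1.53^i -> [-2.81, -4.3, -6.58, -10.06, -15.4]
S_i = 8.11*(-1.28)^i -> [8.11, -10.38, 13.29, -17.01, 21.77]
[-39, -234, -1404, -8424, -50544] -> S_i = -39*6^i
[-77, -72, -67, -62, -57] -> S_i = -77 + 5*i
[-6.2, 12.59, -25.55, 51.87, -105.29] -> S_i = -6.20*(-2.03)^i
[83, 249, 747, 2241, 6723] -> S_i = 83*3^i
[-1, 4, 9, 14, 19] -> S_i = -1 + 5*i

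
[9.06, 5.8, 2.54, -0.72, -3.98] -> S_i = 9.06 + -3.26*i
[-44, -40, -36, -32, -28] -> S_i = -44 + 4*i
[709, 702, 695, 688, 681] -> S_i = 709 + -7*i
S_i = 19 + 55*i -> [19, 74, 129, 184, 239]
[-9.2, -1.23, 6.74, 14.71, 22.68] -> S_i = -9.20 + 7.97*i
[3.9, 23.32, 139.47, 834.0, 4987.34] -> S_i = 3.90*5.98^i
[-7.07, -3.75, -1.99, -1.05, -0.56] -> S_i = -7.07*0.53^i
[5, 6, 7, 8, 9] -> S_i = 5 + 1*i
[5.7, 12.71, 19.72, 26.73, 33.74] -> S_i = 5.70 + 7.01*i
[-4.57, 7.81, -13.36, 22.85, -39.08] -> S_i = -4.57*(-1.71)^i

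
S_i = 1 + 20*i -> [1, 21, 41, 61, 81]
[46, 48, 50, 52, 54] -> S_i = 46 + 2*i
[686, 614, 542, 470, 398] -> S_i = 686 + -72*i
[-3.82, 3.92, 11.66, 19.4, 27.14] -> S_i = -3.82 + 7.74*i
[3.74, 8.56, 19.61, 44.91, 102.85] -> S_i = 3.74*2.29^i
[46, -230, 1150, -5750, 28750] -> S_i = 46*-5^i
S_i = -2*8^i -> [-2, -16, -128, -1024, -8192]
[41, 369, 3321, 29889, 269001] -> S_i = 41*9^i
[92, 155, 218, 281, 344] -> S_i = 92 + 63*i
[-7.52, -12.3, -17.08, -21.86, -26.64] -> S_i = -7.52 + -4.78*i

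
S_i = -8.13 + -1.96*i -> [-8.13, -10.09, -12.05, -14.01, -15.97]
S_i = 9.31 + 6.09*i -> [9.31, 15.4, 21.49, 27.58, 33.67]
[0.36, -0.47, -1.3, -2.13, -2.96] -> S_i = 0.36 + -0.83*i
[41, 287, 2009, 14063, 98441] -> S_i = 41*7^i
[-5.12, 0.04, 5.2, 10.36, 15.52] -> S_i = -5.12 + 5.16*i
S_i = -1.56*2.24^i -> [-1.56, -3.49, -7.83, -17.53, -39.28]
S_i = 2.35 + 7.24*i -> [2.35, 9.59, 16.83, 24.07, 31.31]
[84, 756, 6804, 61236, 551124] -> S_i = 84*9^i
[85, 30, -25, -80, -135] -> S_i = 85 + -55*i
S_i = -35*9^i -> [-35, -315, -2835, -25515, -229635]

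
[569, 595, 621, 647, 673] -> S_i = 569 + 26*i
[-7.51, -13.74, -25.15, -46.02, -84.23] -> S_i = -7.51*1.83^i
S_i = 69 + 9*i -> [69, 78, 87, 96, 105]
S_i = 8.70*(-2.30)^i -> [8.7, -20.01, 46.02, -105.85, 243.46]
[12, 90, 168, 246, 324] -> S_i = 12 + 78*i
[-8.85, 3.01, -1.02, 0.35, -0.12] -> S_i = -8.85*(-0.34)^i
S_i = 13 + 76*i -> [13, 89, 165, 241, 317]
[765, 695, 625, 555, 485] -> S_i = 765 + -70*i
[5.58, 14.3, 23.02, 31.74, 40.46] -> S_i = 5.58 + 8.72*i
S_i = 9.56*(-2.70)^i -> [9.56, -25.81, 69.69, -188.17, 508.06]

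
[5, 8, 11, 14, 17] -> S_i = 5 + 3*i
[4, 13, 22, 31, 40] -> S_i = 4 + 9*i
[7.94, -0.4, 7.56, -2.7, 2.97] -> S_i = Random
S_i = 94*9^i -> [94, 846, 7614, 68526, 616734]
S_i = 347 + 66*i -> [347, 413, 479, 545, 611]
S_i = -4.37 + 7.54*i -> [-4.37, 3.17, 10.71, 18.25, 25.79]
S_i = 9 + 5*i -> [9, 14, 19, 24, 29]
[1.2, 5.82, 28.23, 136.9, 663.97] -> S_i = 1.20*4.85^i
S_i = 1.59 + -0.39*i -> [1.59, 1.2, 0.81, 0.42, 0.03]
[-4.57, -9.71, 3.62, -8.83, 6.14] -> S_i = Random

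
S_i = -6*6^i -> [-6, -36, -216, -1296, -7776]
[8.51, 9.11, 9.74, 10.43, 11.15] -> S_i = 8.51*1.07^i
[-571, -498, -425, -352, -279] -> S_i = -571 + 73*i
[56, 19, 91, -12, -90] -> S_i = Random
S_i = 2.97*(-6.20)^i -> [2.97, -18.41, 114.17, -707.83, 4388.57]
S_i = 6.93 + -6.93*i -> [6.93, 0.0, -6.93, -13.86, -20.79]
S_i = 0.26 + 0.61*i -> [0.26, 0.87, 1.48, 2.09, 2.7]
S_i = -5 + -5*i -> [-5, -10, -15, -20, -25]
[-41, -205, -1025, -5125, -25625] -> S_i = -41*5^i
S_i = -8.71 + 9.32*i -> [-8.71, 0.61, 9.93, 19.25, 28.57]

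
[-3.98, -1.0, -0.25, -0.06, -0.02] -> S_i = -3.98*0.25^i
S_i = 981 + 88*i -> [981, 1069, 1157, 1245, 1333]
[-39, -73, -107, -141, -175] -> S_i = -39 + -34*i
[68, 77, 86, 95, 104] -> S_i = 68 + 9*i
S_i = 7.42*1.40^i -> [7.42, 10.39, 14.54, 20.36, 28.5]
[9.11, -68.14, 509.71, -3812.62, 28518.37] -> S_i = 9.11*(-7.48)^i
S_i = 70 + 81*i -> [70, 151, 232, 313, 394]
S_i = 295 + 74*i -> [295, 369, 443, 517, 591]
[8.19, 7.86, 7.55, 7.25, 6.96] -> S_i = 8.19*0.96^i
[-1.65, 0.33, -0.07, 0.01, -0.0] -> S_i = -1.65*(-0.20)^i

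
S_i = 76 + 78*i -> [76, 154, 232, 310, 388]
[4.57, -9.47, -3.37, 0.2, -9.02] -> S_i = Random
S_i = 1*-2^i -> [1, -2, 4, -8, 16]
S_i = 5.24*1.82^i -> [5.24, 9.54, 17.36, 31.59, 57.49]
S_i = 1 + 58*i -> [1, 59, 117, 175, 233]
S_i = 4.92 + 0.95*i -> [4.92, 5.87, 6.82, 7.77, 8.72]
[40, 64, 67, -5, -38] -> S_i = Random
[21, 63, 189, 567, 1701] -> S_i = 21*3^i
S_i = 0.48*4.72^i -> [0.48, 2.27, 10.69, 50.47, 238.24]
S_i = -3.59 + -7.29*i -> [-3.59, -10.88, -18.17, -25.46, -32.75]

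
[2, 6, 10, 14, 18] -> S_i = 2 + 4*i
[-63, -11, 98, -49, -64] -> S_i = Random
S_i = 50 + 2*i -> [50, 52, 54, 56, 58]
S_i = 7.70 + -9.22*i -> [7.7, -1.52, -10.74, -19.96, -29.18]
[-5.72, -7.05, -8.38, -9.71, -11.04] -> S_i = -5.72 + -1.33*i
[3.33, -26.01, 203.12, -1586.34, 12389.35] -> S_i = 3.33*(-7.81)^i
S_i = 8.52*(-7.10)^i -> [8.52, -60.49, 429.49, -3049.4, 21650.75]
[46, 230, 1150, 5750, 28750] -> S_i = 46*5^i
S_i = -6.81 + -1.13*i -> [-6.81, -7.94, -9.07, -10.2, -11.33]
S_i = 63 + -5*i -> [63, 58, 53, 48, 43]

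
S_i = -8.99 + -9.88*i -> [-8.99, -18.87, -28.75, -38.63, -48.51]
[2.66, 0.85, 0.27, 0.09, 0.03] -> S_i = 2.66*0.32^i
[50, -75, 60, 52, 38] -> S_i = Random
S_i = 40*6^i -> [40, 240, 1440, 8640, 51840]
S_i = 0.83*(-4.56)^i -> [0.83, -3.78, 17.26, -78.7, 358.87]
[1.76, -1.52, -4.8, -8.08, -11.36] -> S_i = 1.76 + -3.28*i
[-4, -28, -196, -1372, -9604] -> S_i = -4*7^i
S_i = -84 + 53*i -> [-84, -31, 22, 75, 128]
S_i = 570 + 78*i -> [570, 648, 726, 804, 882]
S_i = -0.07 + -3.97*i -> [-0.07, -4.04, -8.01, -11.98, -15.95]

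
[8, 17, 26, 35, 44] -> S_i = 8 + 9*i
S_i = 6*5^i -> [6, 30, 150, 750, 3750]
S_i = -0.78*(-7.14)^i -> [-0.78, 5.57, -39.76, 283.92, -2027.16]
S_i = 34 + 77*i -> [34, 111, 188, 265, 342]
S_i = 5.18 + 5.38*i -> [5.18, 10.56, 15.94, 21.32, 26.7]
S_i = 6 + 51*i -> [6, 57, 108, 159, 210]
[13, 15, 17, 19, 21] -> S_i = 13 + 2*i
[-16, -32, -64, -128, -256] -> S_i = -16*2^i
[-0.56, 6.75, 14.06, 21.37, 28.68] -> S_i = -0.56 + 7.31*i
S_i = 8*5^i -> [8, 40, 200, 1000, 5000]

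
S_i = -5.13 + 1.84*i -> [-5.13, -3.29, -1.45, 0.39, 2.23]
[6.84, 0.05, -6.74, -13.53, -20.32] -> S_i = 6.84 + -6.79*i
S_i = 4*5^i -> [4, 20, 100, 500, 2500]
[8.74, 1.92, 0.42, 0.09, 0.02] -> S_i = 8.74*0.22^i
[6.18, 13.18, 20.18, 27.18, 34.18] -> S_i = 6.18 + 7.00*i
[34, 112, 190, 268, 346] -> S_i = 34 + 78*i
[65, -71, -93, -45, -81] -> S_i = Random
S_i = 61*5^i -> [61, 305, 1525, 7625, 38125]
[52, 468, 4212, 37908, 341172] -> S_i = 52*9^i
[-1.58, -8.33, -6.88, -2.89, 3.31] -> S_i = Random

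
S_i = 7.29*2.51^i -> [7.29, 18.3, 45.93, 115.28, 289.35]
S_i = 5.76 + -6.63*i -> [5.76, -0.87, -7.5, -14.13, -20.76]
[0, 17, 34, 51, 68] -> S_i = 0 + 17*i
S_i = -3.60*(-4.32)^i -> [-3.6, 15.55, -67.18, 290.24, -1253.83]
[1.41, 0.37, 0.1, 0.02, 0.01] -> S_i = 1.41*0.26^i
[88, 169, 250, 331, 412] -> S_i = 88 + 81*i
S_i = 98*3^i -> [98, 294, 882, 2646, 7938]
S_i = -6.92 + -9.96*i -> [-6.92, -16.88, -26.84, -36.8, -46.76]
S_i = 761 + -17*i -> [761, 744, 727, 710, 693]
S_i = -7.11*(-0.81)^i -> [-7.11, 5.76, -4.66, 3.78, -3.06]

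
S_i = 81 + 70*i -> [81, 151, 221, 291, 361]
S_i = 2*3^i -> [2, 6, 18, 54, 162]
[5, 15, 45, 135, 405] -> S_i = 5*3^i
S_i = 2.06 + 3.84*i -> [2.06, 5.9, 9.74, 13.58, 17.42]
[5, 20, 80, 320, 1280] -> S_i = 5*4^i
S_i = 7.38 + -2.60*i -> [7.38, 4.78, 2.18, -0.42, -3.02]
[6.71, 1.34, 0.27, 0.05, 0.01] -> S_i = 6.71*0.20^i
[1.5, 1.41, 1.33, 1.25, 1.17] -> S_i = 1.50*0.94^i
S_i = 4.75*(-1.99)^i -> [4.75, -9.45, 18.81, -37.43, 74.49]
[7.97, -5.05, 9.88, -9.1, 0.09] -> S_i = Random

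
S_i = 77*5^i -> [77, 385, 1925, 9625, 48125]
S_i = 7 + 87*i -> [7, 94, 181, 268, 355]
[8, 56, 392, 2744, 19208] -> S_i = 8*7^i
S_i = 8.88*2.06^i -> [8.88, 18.29, 37.68, 77.63, 159.91]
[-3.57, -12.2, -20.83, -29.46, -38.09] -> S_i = -3.57 + -8.63*i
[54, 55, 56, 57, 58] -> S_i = 54 + 1*i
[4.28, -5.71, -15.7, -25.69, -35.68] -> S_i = 4.28 + -9.99*i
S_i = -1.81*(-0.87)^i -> [-1.81, 1.57, -1.37, 1.19, -1.04]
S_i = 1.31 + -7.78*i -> [1.31, -6.47, -14.25, -22.03, -29.81]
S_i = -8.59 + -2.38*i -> [-8.59, -10.97, -13.35, -15.73, -18.11]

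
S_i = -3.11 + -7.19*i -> [-3.11, -10.3, -17.49, -24.68, -31.87]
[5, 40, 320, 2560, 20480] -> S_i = 5*8^i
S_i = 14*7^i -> [14, 98, 686, 4802, 33614]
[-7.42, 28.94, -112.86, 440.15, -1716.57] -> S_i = -7.42*(-3.90)^i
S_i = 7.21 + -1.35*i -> [7.21, 5.86, 4.51, 3.16, 1.81]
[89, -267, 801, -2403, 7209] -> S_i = 89*-3^i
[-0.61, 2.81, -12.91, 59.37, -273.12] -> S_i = -0.61*(-4.60)^i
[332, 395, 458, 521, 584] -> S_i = 332 + 63*i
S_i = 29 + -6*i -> [29, 23, 17, 11, 5]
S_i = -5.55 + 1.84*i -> [-5.55, -3.71, -1.87, -0.03, 1.81]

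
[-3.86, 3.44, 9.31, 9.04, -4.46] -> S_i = Random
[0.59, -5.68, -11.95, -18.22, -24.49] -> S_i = 0.59 + -6.27*i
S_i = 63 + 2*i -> [63, 65, 67, 69, 71]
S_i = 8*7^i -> [8, 56, 392, 2744, 19208]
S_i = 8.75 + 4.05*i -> [8.75, 12.8, 16.85, 20.9, 24.95]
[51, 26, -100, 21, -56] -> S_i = Random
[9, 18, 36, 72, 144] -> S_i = 9*2^i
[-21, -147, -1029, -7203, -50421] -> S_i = -21*7^i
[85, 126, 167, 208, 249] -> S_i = 85 + 41*i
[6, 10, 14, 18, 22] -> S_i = 6 + 4*i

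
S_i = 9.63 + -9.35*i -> [9.63, 0.28, -9.07, -18.42, -27.77]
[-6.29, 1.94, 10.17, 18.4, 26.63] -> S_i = -6.29 + 8.23*i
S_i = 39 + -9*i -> [39, 30, 21, 12, 3]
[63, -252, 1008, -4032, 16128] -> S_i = 63*-4^i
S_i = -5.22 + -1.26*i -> [-5.22, -6.48, -7.74, -9.0, -10.26]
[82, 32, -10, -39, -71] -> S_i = Random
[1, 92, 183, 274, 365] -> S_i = 1 + 91*i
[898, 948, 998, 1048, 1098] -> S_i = 898 + 50*i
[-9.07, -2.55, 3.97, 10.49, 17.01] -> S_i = -9.07 + 6.52*i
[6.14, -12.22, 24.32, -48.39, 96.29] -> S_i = 6.14*(-1.99)^i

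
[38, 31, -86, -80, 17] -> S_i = Random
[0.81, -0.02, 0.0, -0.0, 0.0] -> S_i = 0.81*(-0.02)^i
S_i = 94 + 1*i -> [94, 95, 96, 97, 98]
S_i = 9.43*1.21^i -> [9.43, 11.41, 13.81, 16.71, 20.21]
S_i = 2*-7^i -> [2, -14, 98, -686, 4802]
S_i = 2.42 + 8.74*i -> [2.42, 11.16, 19.9, 28.64, 37.38]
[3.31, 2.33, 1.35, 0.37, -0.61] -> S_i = 3.31 + -0.98*i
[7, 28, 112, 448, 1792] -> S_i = 7*4^i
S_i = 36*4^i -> [36, 144, 576, 2304, 9216]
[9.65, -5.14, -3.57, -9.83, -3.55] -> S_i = Random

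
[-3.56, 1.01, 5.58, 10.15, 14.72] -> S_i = -3.56 + 4.57*i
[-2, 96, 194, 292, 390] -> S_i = -2 + 98*i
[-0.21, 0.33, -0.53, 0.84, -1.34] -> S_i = -0.21*(-1.59)^i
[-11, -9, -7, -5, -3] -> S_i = -11 + 2*i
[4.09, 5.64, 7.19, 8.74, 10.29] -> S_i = 4.09 + 1.55*i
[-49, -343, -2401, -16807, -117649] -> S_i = -49*7^i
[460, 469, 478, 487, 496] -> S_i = 460 + 9*i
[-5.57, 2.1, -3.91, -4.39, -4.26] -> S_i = Random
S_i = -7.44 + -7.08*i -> [-7.44, -14.52, -21.6, -28.68, -35.76]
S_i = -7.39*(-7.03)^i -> [-7.39, 51.95, -365.22, 2567.5, -18049.52]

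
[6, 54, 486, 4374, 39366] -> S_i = 6*9^i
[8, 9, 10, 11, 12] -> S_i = 8 + 1*i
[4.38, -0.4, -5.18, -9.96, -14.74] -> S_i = 4.38 + -4.78*i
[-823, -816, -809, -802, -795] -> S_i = -823 + 7*i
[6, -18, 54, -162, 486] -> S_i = 6*-3^i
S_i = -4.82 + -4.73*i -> [-4.82, -9.55, -14.28, -19.01, -23.74]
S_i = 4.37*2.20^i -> [4.37, 9.61, 21.15, 46.53, 102.37]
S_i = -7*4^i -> [-7, -28, -112, -448, -1792]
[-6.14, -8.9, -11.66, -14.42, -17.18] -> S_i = -6.14 + -2.76*i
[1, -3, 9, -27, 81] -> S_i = 1*-3^i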